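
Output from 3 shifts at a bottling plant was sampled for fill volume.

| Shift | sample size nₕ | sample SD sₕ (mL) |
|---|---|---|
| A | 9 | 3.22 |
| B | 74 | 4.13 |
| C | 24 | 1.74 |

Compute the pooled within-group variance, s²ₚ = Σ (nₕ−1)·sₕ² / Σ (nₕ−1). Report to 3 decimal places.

A: (9−1)·3.22² = 8·10.3684 = 82.9472
B: (74−1)·4.13² = 73·17.0569 = 1245.1537
C: (24−1)·1.74² = 23·3.0276 = 69.6348
Numerator = 1397.7357; denominator = Σ(nₕ−1) = 104.
s²ₚ = 1397.7357/104 = 13.43977... → 13.440.

13.440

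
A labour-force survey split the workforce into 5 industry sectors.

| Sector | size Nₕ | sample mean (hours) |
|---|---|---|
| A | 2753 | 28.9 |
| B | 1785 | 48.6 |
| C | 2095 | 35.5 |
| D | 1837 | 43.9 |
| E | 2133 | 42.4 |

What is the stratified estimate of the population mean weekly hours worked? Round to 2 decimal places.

38.84

N = 10603; weights Wₕ = Nₕ/N = (0.2596, 0.1683, 0.1976, 0.1733, 0.2012).
x̄_st = Σ Wₕ·x̄ₕ = 0.2596·28.9 + 0.1683·48.6 + 0.1976·35.5 + 0.1733·43.9 + 0.2012·42.4 ≈ 38.8351...
→ 38.84.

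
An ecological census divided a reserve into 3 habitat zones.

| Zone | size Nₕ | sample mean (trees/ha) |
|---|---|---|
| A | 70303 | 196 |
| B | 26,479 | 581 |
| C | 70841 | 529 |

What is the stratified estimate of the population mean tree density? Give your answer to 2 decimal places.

397.55

N = 167623; weights Wₕ = Nₕ/N = (0.4194, 0.1580, 0.4226).
x̄_st = Σ Wₕ·x̄ₕ = 0.4194·196 + 0.1580·581 + 0.4226·529 ≈ 397.5503...
→ 397.55.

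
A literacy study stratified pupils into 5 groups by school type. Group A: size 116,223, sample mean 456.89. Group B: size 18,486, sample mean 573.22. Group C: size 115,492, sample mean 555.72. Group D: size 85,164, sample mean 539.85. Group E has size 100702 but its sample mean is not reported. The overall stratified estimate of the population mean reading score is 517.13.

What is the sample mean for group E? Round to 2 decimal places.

512.89

N = 116223 + 18486 + 115492 + 85164 + 100702 = 436067.
Overall total = μ·N = 517.13·436067 = 225503327.71.
Subtract the known strata: 116223·456.89 + 18486·573.22 + 115492·555.72 + 85164·539.85 = 173854671.03.
Remaining total for group E: 225503327.71 − 173854671.03 = 51648656.68.
Divide by its size: 51648656.68 / 100702 = 512.8861... → 512.89.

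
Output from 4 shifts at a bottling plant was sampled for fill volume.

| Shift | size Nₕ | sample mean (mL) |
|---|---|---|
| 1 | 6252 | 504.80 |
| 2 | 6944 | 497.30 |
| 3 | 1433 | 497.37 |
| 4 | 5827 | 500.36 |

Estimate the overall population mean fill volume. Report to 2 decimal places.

500.47

x̄_st = (Σ Nₕx̄ₕ) / (Σ Nₕ) = (6252·504.80 + 6944·497.30 + 1433·497.37 + 5827·500.36) / 20456
= 10237589.73 / 20456 = 500.4688... → 500.47.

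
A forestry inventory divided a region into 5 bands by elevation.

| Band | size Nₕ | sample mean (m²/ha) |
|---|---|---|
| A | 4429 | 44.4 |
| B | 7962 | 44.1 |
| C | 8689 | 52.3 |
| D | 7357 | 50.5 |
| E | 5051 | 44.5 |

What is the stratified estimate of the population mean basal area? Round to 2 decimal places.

x̄_st = (Σ Nₕx̄ₕ) / (Σ Nₕ) = (4429·44.4 + 7962·44.1 + 8689·52.3 + 7357·50.5 + 5051·44.5) / 33488
= 1598504.5 / 33488 = 47.7337... → 47.73.

47.73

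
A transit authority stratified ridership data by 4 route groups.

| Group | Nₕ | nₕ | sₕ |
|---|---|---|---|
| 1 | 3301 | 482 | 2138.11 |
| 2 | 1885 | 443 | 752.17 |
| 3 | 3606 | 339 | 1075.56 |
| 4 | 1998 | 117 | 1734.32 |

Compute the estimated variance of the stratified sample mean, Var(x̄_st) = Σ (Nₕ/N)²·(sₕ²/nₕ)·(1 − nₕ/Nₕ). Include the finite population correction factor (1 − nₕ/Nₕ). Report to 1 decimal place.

N = 10790; Wₕ = Nₕ/N.
group 1: (3301/10790)²·2138.11²/482·(1 − 482/3301) = 758.0725
group 2: (1885/10790)²·752.17²/443·(1 − 443/1885) = 29.8169
group 3: (3606/10790)²·1075.56²/339·(1 − 339/3606) = 345.3040
group 4: (1998/10790)²·1734.32²/117·(1 − 117/1998) = 829.8775
Sum = 1963.0709 → 1963.1.

1963.1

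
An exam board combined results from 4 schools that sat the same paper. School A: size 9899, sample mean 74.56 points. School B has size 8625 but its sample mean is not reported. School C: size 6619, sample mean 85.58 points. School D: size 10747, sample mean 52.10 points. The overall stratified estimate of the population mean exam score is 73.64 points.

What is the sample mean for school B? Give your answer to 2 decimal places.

90.26

N = 9899 + 8625 + 6619 + 10747 = 35890.
Overall total = μ·N = 73.64·35890 = 2642939.6.
Subtract the known strata: 9899·74.56 + 6619·85.58 + 10747·52.10 = 1864442.16.
Remaining total for school B: 2642939.6 − 1864442.16 = 778497.44.
Divide by its size: 778497.44 / 8625 = 90.2606... → 90.26.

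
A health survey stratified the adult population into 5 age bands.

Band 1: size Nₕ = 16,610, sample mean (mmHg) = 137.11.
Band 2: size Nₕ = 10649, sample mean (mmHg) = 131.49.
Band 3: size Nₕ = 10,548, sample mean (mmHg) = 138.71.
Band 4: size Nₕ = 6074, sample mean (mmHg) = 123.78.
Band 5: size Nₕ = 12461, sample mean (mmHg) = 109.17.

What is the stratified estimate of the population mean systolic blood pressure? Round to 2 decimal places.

x̄_st = (Σ Nₕx̄ₕ) / (Σ Nₕ) = (16610·137.11 + 10649·131.49 + 10548·138.71 + 6074·123.78 + 12461·109.17) / 56342
= 7252954.28 / 56342 = 128.7309... → 128.73.

128.73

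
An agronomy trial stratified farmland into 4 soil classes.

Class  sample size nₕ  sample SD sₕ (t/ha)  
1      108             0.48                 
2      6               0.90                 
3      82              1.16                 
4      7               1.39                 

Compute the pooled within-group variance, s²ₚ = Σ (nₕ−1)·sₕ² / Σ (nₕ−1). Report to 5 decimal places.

0.75020

Degrees of freedom: 107 + 5 + 81 + 6 = 199.
Σ(nₕ−1)sₕ² = 107·0.2304 + 5·0.81 + 81·1.3456 + 6·1.9321 = 149.289.
s²ₚ = 149.289 / 199 = 0.7501960... → 0.75020.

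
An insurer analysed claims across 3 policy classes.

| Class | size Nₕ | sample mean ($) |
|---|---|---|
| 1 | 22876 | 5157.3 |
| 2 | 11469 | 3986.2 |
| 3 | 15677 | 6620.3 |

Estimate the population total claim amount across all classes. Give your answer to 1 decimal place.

Population total = Σ Nₕ·x̄ₕ (each stratum's size times its mean).
22876·5157.3 + 11469·3986.2 + 15677·6620.3 = 117978394.8 + 45717727.8 + 103786443.1 = 267482565.7.

267482565.7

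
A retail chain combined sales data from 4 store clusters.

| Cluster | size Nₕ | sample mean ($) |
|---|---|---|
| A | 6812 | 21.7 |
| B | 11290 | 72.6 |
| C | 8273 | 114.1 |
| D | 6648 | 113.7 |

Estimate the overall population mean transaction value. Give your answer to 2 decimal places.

80.77

x̄_st = (Σ Nₕx̄ₕ) / (Σ Nₕ) = (6812·21.7 + 11290·72.6 + 8273·114.1 + 6648·113.7) / 33023
= 2667301.3 / 33023 = 80.7710... → 80.77.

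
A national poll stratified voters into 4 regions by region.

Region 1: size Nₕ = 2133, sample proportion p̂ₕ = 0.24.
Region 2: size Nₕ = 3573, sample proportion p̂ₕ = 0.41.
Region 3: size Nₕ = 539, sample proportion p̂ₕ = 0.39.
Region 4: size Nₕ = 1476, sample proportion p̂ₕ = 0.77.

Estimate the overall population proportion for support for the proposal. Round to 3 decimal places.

0.430

Wₕ = Nₕ/N with N = 7721: 0.2763, 0.4628, 0.0698, 0.1912.
p̂_st = 0.2763·0.24 + 0.4628·0.41 + 0.0698·0.39 + 0.1912·0.77 ≈ 0.43046... → 0.430.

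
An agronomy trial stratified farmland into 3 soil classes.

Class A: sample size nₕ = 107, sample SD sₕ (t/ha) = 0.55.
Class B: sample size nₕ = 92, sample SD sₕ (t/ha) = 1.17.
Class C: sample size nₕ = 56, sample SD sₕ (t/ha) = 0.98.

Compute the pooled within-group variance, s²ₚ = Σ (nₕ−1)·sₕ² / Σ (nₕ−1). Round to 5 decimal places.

A: (107−1)·0.55² = 106·0.3025 = 32.065
B: (92−1)·1.17² = 91·1.3689 = 124.5699
C: (56−1)·0.98² = 55·0.9604 = 52.822
Numerator = 209.4569; denominator = Σ(nₕ−1) = 252.
s²ₚ = 209.4569/252 = 0.8311782... → 0.83118.

0.83118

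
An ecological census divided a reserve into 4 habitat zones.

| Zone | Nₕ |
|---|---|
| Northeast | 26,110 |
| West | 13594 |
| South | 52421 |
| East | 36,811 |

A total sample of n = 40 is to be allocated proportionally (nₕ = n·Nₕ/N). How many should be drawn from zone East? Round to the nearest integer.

11

Share of zone East = 36811/128936 = 0.28550.
Allocate 40 × 0.28550 = 11.420... → 11.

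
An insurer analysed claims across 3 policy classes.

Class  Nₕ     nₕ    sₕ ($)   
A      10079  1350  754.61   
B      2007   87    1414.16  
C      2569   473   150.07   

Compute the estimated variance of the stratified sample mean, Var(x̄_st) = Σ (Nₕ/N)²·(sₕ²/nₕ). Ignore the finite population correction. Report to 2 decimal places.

632.10

N = 14655; Wₕ = Nₕ/N.
class A: (10079/14655)²·754.61²/1350 = 199.51456
class B: (2007/14655)²·1414.16²/87 = 431.12275
class C: (2569/14655)²·150.07²/473 = 1.46313
Sum = 632.10044 → 632.10.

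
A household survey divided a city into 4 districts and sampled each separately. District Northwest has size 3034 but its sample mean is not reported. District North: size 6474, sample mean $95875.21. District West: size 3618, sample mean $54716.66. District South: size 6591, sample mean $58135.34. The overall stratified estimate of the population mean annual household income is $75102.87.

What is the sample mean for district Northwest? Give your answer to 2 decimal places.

N = 3034 + 6474 + 3618 + 6591 = 19717.
Overall total = μ·N = 75102.87·19717 = 1480803287.79.
Subtract the known strata: 6474·95875.21 + 3618·54716.66 + 6591·58135.34 = 1201831011.36.
Remaining total for district Northwest: 1480803287.79 − 1201831011.36 = 278972276.43.
Divide by its size: 278972276.43 / 3034 = 91948.6738... → 91948.67.

91948.67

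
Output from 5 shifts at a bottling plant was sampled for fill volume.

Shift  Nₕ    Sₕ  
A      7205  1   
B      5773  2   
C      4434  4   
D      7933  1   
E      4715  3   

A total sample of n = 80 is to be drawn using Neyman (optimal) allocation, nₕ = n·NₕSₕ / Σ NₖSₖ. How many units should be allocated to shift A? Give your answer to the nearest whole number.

10

A: NₕSₕ = 7205·1 = 7205
B: NₕSₕ = 5773·2 = 11546
C: NₕSₕ = 4434·4 = 17736
D: NₕSₕ = 7933·1 = 7933
E: NₕSₕ = 4715·3 = 14145
Σ NₕSₕ = 58565.
n_A = 80·7205/58565 = 9.842... → 10.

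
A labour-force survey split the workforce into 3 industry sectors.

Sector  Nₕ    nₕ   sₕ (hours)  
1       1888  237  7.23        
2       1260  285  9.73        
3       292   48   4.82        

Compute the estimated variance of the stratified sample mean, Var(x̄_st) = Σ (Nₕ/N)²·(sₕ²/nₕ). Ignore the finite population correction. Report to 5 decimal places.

N = 3440; Wₕ = Nₕ/N.
sector 1: (1888/3440)²·7.23²/237 = 0.06643782
sector 2: (1260/3440)²·9.73²/285 = 0.04456614
sector 3: (292/3440)²·4.82²/48 = 0.00348740
Sum = 0.11449136 → 0.11449.

0.11449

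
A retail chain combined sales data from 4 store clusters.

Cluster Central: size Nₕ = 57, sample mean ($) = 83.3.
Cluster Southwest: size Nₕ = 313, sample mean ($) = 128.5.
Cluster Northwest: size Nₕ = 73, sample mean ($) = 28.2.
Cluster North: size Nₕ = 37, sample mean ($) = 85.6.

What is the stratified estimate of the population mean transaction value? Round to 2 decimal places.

104.57

N = 480; weights Wₕ = Nₕ/N = (0.1188, 0.6521, 0.1521, 0.0771).
x̄_st = Σ Wₕ·x̄ₕ = 0.1188·83.3 + 0.6521·128.5 + 0.1521·28.2 + 0.0771·85.6 ≈ 104.5717...
→ 104.57.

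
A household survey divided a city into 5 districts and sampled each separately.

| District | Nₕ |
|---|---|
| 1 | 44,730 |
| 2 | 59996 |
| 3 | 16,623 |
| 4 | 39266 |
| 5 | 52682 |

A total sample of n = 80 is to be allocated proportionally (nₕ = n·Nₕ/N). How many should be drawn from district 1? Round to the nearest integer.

17

N = 44730 + 59996 + 16623 + 39266 + 52682 = 213297.
n_1 = 80·44730/213297 = 16.777... → 17.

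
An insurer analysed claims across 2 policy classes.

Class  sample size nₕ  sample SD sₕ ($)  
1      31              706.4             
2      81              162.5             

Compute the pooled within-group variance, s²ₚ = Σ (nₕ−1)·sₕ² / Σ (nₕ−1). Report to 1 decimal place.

Degrees of freedom: 30 + 80 = 110.
Σ(nₕ−1)sₕ² = 30·499000.96 + 80·26406.25 = 17082528.8.
s²ₚ = 17082528.8 / 110 = 155295.716... → 155295.7.

155295.7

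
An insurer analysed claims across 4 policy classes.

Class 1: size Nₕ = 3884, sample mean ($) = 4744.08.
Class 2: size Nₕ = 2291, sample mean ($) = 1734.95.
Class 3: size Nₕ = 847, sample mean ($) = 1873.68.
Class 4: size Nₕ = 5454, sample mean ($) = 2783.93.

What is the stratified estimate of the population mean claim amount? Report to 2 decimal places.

x̄_st = (Σ Nₕx̄ₕ) / (Σ Nₕ) = (3884·4744.08 + 2291·1734.95 + 847·1873.68 + 5454·2783.93) / 12476
= 39171338.35 / 12476 = 3139.7354... → 3139.74.

3139.74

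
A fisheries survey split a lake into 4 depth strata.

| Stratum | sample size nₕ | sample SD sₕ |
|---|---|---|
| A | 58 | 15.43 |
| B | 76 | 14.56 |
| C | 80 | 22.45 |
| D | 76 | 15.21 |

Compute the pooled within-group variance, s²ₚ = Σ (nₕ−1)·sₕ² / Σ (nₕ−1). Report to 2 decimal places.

302.93

A: (58−1)·15.43² = 57·238.0849 = 13570.8393
B: (76−1)·14.56² = 75·211.9936 = 15899.52
C: (80−1)·22.45² = 79·504.0025 = 39816.1975
D: (76−1)·15.21² = 75·231.3441 = 17350.8075
Numerator = 86637.3643; denominator = Σ(nₕ−1) = 286.
s²ₚ = 86637.3643/286 = 302.9278... → 302.93.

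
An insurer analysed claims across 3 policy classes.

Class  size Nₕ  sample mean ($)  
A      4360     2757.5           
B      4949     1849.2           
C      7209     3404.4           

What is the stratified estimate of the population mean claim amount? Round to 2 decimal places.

N = 16518; weights Wₕ = Nₕ/N = (0.2640, 0.2996, 0.4364).
x̄_st = Σ Wₕ·x̄ₕ = 0.2640·2757.5 + 0.2996·1849.2 + 0.4364·3404.4 ≈ 2767.6904...
→ 2767.69.

2767.69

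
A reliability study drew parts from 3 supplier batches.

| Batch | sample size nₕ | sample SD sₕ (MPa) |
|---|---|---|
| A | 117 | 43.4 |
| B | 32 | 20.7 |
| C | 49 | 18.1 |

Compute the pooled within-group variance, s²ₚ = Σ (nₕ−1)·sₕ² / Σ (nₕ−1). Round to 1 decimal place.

1269.2

A: (117−1)·43.4² = 116·1883.56 = 218492.96
B: (32−1)·20.7² = 31·428.49 = 13283.19
C: (49−1)·18.1² = 48·327.61 = 15725.28
Numerator = 247501.43; denominator = Σ(nₕ−1) = 195.
s²ₚ = 247501.43/195 = 1269.238... → 1269.2.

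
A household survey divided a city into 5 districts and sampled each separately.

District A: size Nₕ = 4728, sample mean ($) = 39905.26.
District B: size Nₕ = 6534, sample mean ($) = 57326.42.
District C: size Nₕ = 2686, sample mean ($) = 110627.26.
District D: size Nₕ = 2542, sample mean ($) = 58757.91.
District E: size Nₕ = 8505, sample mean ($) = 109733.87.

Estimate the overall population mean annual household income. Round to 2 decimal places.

77737.02

N = 24995; weights Wₕ = Nₕ/N = (0.1892, 0.2614, 0.1075, 0.1017, 0.3403).
x̄_st = Σ Wₕ·x̄ₕ = 0.1892·39905.26 + 0.2614·57326.42 + 0.1075·110627.26 + 0.1017·58757.91 + 0.3403·109733.87 ≈ 77737.0230...
→ 77737.02.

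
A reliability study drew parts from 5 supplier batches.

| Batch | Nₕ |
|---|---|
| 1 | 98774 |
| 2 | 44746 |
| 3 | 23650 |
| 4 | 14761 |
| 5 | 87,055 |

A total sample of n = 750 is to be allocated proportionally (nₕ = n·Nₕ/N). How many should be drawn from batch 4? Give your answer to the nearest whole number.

41

N = 98774 + 44746 + 23650 + 14761 + 87055 = 268986.
n_4 = 750·14761/268986 = 41.157... → 41.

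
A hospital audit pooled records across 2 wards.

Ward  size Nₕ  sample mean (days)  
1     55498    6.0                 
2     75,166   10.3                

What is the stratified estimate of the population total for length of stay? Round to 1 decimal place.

1107197.8

1: 55498·6.0 = 332988
2: 75166·10.3 = 774209.8
τ̂ = Σ Nₕx̄ₕ = 1107197.8.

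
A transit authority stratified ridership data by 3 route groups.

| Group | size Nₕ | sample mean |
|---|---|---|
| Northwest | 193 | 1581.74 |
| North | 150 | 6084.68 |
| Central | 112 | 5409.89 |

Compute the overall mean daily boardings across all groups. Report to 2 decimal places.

4008.54

N = 455; weights Wₕ = Nₕ/N = (0.4242, 0.3297, 0.2462).
x̄_st = Σ Wₕ·x̄ₕ = 0.4242·1581.74 + 0.3297·6084.68 + 0.2462·5409.89 ≈ 4008.5396...
→ 4008.54.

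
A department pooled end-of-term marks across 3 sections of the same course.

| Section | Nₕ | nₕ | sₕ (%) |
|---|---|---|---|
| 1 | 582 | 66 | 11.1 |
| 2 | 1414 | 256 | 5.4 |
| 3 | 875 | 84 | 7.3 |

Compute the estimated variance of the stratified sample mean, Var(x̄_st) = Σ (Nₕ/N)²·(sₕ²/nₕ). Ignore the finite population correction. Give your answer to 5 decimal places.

N = 2871. Term for each stratum: Wₕ²sₕ²/nₕ.
Var(x̄_st) = 0.07671523 + 0.02762994 + 0.05892725 = 0.16327242 → 0.16327.

0.16327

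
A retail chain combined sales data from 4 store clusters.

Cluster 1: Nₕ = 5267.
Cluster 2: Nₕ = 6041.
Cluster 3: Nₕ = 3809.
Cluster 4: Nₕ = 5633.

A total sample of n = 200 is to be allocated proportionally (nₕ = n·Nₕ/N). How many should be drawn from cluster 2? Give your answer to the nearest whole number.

58

Share of cluster 2 = 6041/20750 = 0.29113.
Allocate 200 × 0.29113 = 58.227... → 58.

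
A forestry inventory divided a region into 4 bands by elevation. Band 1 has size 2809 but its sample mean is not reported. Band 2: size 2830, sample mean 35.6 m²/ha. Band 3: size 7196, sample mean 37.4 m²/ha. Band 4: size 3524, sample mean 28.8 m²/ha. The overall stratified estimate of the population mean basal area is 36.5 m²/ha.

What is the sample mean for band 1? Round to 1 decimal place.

44.8

N = 2809 + 2830 + 7196 + 3524 = 16359.
Overall total = μ·N = 36.5·16359 = 597103.5.
Subtract the known strata: 2830·35.6 + 7196·37.4 + 3524·28.8 = 471369.6.
Remaining total for band 1: 597103.5 − 471369.6 = 125733.9.
Divide by its size: 125733.9 / 2809 = 44.761... → 44.8.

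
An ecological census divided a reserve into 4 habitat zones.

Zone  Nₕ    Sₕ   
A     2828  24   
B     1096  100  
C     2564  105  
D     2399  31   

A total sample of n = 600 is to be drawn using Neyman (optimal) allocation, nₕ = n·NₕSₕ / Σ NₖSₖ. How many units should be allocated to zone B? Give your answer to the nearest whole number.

A: NₕSₕ = 2828·24 = 67872
B: NₕSₕ = 1096·100 = 109600
C: NₕSₕ = 2564·105 = 269220
D: NₕSₕ = 2399·31 = 74369
Σ NₕSₕ = 521061.
n_B = 600·109600/521061 = 126.204... → 126.

126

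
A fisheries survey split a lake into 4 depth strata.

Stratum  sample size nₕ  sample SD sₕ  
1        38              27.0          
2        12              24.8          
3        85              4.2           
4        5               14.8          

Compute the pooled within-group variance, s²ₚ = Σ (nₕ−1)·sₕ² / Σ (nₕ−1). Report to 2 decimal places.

265.41

1: (38−1)·27.0² = 37·729 = 26973
2: (12−1)·24.8² = 11·615.04 = 6765.44
3: (85−1)·4.2² = 84·17.64 = 1481.76
4: (5−1)·14.8² = 4·219.04 = 876.16
Numerator = 36096.36; denominator = Σ(nₕ−1) = 136.
s²ₚ = 36096.36/136 = 265.4144... → 265.41.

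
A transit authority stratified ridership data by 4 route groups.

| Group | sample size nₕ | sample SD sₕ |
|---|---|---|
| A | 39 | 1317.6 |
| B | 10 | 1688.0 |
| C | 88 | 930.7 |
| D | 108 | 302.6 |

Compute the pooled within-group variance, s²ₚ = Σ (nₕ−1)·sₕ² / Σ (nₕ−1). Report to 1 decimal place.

A: (39−1)·1317.6² = 38·1736069.76 = 65970650.88
B: (10−1)·1688.0² = 9·2849344 = 25644096
C: (88−1)·930.7² = 87·866202.49 = 75359616.63
D: (108−1)·302.6² = 107·91566.76 = 9797643.32
Numerator = 176772006.83; denominator = Σ(nₕ−1) = 241.
s²ₚ = 176772006.83/241 = 733493.804... → 733493.8.

733493.8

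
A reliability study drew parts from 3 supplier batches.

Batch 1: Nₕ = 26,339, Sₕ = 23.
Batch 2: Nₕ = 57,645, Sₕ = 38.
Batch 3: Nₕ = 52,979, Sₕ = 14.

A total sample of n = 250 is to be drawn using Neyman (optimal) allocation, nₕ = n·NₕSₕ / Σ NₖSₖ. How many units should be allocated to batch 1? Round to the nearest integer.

43

1: NₕSₕ = 26339·23 = 605797
2: NₕSₕ = 57645·38 = 2190510
3: NₕSₕ = 52979·14 = 741706
Σ NₕSₕ = 3538013.
n_1 = 250·605797/3538013 = 42.806... → 43.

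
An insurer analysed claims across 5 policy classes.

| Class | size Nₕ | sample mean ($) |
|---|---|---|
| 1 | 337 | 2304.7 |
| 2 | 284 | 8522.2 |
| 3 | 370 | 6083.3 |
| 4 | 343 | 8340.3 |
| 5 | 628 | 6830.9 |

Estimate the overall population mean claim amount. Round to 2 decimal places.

x̄_st = (Σ Nₕx̄ₕ) / (Σ Nₕ) = (337·2304.7 + 284·8522.2 + 370·6083.3 + 343·8340.3 + 628·6830.9) / 1962
= 12598337.8 / 1962 = 6421.1712... → 6421.17.

6421.17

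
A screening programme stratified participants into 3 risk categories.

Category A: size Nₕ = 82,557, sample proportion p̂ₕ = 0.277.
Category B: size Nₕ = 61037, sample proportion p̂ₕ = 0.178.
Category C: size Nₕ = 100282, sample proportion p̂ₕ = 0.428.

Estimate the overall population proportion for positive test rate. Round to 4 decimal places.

Wₕ = Nₕ/N with N = 243876: 0.3385, 0.2503, 0.4112.
p̂_st = 0.3385·0.277 + 0.2503·0.178 + 0.4112·0.428 ≈ 0.314314... → 0.3143.

0.3143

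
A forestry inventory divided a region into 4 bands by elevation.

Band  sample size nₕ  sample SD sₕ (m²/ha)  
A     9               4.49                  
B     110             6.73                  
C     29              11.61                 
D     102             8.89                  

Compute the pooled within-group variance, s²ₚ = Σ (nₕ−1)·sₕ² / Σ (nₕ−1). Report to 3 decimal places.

Degrees of freedom: 8 + 109 + 28 + 101 = 246.
Σ(nₕ−1)sₕ² = 8·20.1601 + 109·45.2929 + 28·134.7921 + 101·79.0321 = 16854.6278.
s²ₚ = 16854.6278 / 246 = 68.51475... → 68.515.

68.515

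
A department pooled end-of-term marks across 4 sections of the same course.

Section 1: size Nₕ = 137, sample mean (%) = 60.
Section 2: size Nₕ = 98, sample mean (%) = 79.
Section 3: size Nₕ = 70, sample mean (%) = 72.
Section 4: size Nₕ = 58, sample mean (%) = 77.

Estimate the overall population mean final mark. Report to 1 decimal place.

x̄_st = (Σ Nₕx̄ₕ) / (Σ Nₕ) = (137·60 + 98·79 + 70·72 + 58·77) / 363
= 25468 / 363 = 70.160... → 70.2.

70.2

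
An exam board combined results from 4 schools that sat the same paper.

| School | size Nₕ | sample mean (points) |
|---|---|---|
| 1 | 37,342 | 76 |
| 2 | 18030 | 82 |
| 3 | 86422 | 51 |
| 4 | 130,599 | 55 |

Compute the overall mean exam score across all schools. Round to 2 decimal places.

x̄_st = (Σ Nₕx̄ₕ) / (Σ Nₕ) = (37342·76 + 18030·82 + 86422·51 + 130599·55) / 272393
= 15906919 / 272393 = 58.3969... → 58.40.

58.40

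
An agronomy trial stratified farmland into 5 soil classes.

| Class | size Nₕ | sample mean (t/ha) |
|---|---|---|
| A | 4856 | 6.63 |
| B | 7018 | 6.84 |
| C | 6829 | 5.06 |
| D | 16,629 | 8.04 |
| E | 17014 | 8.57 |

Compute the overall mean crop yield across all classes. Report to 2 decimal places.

7.53

N = 4856 + 7018 + 6829 + 16629 + 17014 = 52346.
Overall mean = Σ (Nₕ/N)·x̄ₕ — weight by population share, not a simple average.
Σ Nₕx̄ₕ = 4856·6.63 + 7018·6.84 + 6829·5.06 + 16629·8.04 + 17014·8.57 = 32195.28 + 48003.12 + 34554.74 + 133697.16 + 145809.98 = 394260.28.
Divide by N: 394260.28 / 52346 = 7.5318... → 7.53.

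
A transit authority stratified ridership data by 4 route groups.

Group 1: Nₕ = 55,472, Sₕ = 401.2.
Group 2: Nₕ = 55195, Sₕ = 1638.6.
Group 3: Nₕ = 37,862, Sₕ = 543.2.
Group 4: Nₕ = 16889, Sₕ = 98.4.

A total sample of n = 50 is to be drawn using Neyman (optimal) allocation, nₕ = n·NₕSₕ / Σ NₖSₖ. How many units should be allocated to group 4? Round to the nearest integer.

1

Σ NₕSₕ = 55472·401.2 + 55195·1638.6 + 37862·543.2 + 16889·98.4 = 134926409.4.
Share for 4: 1661877.6/134926409.4 = 0.01232.
n_4 = 50 × 0.01232 = 0.616... → 1.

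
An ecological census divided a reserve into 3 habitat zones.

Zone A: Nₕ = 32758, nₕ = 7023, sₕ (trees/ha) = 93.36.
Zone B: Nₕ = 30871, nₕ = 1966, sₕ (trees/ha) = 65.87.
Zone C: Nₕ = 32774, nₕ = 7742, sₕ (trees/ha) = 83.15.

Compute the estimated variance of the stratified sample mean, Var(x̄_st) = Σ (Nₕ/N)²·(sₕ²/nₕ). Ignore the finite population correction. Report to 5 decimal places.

0.47283

N = 96403; Wₕ = Nₕ/N.
zone A: (32758/96403)²·93.36²/7023 = 0.14330214
zone B: (30871/96403)²·65.87²/1966 = 0.22631436
zone C: (32774/96403)²·83.15²/7742 = 0.10321650
Sum = 0.47283300 → 0.47283.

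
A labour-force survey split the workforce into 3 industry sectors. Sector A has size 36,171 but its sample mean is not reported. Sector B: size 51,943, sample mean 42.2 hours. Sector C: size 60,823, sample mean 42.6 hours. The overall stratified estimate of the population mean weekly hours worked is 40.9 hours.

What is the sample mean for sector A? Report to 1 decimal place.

N = 36171 + 51943 + 60823 = 148937.
Overall total = μ·N = 40.9·148937 = 6091523.3.
Subtract the known strata: 51943·42.2 + 60823·42.6 = 4783054.4.
Remaining total for sector A: 6091523.3 − 4783054.4 = 1308468.9.
Divide by its size: 1308468.9 / 36171 = 36.175... → 36.2.

36.2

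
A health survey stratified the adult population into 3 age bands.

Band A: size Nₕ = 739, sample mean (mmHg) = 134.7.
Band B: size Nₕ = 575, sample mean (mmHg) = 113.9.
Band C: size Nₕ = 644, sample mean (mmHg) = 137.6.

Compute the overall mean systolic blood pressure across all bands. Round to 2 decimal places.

N = 739 + 575 + 644 = 1958.
The stratified mean weights each stratum mean by its population share Nₕ/N.
Σ Nₕx̄ₕ = 739·134.7 + 575·113.9 + 644·137.6 = 99543.3 + 65492.5 + 88614.4 = 253650.2.
Divide by N: 253650.2 / 1958 = 129.5456... → 129.55.

129.55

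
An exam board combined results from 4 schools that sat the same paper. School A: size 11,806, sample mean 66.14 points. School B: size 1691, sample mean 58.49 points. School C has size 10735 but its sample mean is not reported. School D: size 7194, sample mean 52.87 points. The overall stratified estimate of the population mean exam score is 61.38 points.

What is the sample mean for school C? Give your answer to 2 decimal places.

Σ Nₕx̄ₕ = N·μ, so 10735·x̄_C = 31426·61.38 − (11806·66.14 + 1691·58.49 + 7194·52.87).
= 1928927.88 − 1260102.21 = 668825.67.
x̄_C = 668825.67 / 10735 = 62.3033... → 62.30.

62.30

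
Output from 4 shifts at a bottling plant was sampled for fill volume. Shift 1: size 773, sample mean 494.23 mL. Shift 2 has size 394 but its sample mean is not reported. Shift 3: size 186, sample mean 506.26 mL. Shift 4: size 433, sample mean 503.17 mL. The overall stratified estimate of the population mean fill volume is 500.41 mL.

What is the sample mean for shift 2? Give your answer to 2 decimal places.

506.74

N = 773 + 394 + 186 + 433 = 1786.
Overall total = μ·N = 500.41·1786 = 893732.26.
Subtract the known strata: 773·494.23 + 186·506.26 + 433·503.17 = 694076.76.
Remaining total for shift 2: 893732.26 − 694076.76 = 199655.5.
Divide by its size: 199655.5 / 394 = 506.7398... → 506.74.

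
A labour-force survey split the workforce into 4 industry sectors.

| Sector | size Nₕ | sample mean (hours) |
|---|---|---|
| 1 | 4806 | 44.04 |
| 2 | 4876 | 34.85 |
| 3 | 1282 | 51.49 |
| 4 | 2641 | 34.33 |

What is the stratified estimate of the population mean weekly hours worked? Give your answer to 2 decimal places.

39.56

x̄_st = (Σ Nₕx̄ₕ) / (Σ Nₕ) = (4806·44.04 + 4876·34.85 + 1282·51.49 + 2641·34.33) / 13605
= 538260.55 / 13605 = 39.5634... → 39.56.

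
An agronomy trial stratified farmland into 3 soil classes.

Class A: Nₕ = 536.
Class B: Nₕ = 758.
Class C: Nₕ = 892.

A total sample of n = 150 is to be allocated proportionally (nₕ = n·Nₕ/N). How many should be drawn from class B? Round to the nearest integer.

N = 536 + 758 + 892 = 2186.
n_B = 150·758/2186 = 52.013... → 52.

52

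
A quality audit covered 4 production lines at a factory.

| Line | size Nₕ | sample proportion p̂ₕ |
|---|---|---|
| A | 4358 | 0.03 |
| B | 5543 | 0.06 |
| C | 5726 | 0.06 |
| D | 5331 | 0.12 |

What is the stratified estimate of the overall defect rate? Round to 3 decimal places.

Wₕ = Nₕ/N with N = 20958: 0.2079, 0.2645, 0.2732, 0.2544.
p̂_st = 0.2079·0.03 + 0.2645·0.06 + 0.2732·0.06 + 0.2544·0.12 ≈ 0.06902... → 0.069.

0.069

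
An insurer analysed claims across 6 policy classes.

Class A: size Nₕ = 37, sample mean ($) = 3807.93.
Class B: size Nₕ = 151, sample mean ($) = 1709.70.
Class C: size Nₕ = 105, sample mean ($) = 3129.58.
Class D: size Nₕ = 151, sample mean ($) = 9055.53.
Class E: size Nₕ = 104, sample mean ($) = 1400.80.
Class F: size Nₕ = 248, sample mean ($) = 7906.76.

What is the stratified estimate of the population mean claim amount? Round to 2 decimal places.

x̄_st = (Σ Nₕx̄ₕ) / (Σ Nₕ) = (37·3807.93 + 151·1709.70 + 105·3129.58 + 151·9055.53 + 104·1400.80 + 248·7906.76) / 796
= 4201608.72 / 796 = 5278.4029... → 5278.40.

5278.40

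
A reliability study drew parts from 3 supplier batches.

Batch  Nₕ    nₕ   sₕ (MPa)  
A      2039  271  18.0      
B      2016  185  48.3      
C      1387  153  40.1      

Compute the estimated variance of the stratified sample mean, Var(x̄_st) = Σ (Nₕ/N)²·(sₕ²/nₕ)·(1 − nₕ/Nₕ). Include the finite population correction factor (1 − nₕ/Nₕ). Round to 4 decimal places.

2.3247

N = 5442. Term for each stratum: Wₕ²sₕ²/nₕ·(1−nₕ/Nₕ).
Var(x̄_st) = 0.1455319 + 1.5717531 + 0.6073959 = 2.3246809 → 2.3247.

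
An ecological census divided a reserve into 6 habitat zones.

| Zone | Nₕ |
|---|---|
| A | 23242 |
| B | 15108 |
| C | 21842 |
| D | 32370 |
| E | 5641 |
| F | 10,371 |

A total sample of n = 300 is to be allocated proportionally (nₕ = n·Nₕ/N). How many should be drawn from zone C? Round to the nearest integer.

Share of zone C = 21842/108574 = 0.20117.
Allocate 300 × 0.20117 = 60.351... → 60.

60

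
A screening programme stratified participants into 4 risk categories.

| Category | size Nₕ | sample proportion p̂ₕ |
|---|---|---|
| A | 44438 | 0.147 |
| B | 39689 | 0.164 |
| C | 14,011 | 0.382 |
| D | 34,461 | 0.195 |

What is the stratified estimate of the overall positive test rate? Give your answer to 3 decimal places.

Wₕ = Nₕ/N with N = 132599: 0.3351, 0.2993, 0.1057, 0.2599.
p̂_st = 0.3351·0.147 + 0.2993·0.164 + 0.1057·0.382 + 0.2599·0.195 ≈ 0.18939... → 0.189.

0.189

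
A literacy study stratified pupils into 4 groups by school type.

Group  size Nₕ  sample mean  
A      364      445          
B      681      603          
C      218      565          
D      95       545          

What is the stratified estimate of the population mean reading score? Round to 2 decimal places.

550.49

x̄_st = (Σ Nₕx̄ₕ) / (Σ Nₕ) = (364·445 + 681·603 + 218·565 + 95·545) / 1358
= 747568 / 1358 = 550.4919... → 550.49.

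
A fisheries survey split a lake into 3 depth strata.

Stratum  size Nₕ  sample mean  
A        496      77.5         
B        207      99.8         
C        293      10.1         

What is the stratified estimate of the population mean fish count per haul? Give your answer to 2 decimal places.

62.31

N = 996; weights Wₕ = Nₕ/N = (0.4980, 0.2078, 0.2942).
x̄_st = Σ Wₕ·x̄ₕ = 0.4980·77.5 + 0.2078·99.8 + 0.2942·10.1 ≈ 62.3071...
→ 62.31.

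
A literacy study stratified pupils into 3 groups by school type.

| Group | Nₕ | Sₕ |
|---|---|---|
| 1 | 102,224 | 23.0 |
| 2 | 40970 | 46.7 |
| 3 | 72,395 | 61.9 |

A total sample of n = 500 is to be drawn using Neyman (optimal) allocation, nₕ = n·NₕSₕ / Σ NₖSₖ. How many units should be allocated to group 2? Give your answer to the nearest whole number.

109

1: NₕSₕ = 102224·23.0 = 2351152
2: NₕSₕ = 40970·46.7 = 1913299
3: NₕSₕ = 72395·61.9 = 4481250.5
Σ NₕSₕ = 8745701.5.
n_2 = 500·1913299/8745701.5 = 109.385... → 109.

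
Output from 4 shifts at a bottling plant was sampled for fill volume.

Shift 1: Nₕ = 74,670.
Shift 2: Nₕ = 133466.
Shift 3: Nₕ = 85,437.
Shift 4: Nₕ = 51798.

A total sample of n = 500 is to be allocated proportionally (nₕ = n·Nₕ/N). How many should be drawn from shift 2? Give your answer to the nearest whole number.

193

Share of shift 2 = 133466/345371 = 0.38644.
Allocate 500 × 0.38644 = 193.221... → 193.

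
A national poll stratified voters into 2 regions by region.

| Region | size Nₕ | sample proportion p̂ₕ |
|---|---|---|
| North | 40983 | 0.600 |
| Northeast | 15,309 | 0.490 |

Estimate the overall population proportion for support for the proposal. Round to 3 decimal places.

0.570

Wₕ = Nₕ/N with N = 56292: 0.7280, 0.2720.
p̂_st = 0.7280·0.600 + 0.2720·0.490 ≈ 0.57008... → 0.570.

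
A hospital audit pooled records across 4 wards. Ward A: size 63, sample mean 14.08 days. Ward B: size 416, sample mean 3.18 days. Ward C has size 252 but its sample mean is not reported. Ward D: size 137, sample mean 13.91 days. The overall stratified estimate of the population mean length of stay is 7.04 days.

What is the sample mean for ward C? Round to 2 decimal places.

7.92

Σ Nₕx̄ₕ = N·μ, so 252·x̄_C = 868·7.04 − (63·14.08 + 416·3.18 + 137·13.91).
= 6110.72 − 4115.59 = 1995.13.
x̄_C = 1995.13 / 252 = 7.9172... → 7.92.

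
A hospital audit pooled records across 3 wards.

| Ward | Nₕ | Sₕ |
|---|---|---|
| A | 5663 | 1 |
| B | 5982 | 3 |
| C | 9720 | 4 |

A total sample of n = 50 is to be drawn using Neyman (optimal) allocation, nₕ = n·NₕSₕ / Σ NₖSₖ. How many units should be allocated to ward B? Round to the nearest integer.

14

Σ NₕSₕ = 5663·1 + 5982·3 + 9720·4 = 62489.
Share for B: 17946/62489 = 0.28719.
n_B = 50 × 0.28719 = 14.359... → 14.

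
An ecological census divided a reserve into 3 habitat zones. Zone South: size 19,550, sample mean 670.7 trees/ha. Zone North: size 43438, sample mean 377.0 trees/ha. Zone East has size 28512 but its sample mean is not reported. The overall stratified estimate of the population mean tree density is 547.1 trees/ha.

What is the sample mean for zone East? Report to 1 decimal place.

721.5

Σ Nₕx̄ₕ = N·μ, so 28512·x̄_East = 91500·547.1 − (19550·670.7 + 43438·377.0).
= 50059650 − 29488311 = 20571339.
x̄_East = 20571339 / 28512 = 721.498... → 721.5.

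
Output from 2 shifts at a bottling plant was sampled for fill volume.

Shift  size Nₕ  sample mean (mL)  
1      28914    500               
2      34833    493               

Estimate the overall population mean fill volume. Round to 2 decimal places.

496.18

N = 28914 + 34833 = 63747.
Overall mean = Σ (Nₕ/N)·x̄ₕ — weight by population share, not a simple average.
Σ Nₕx̄ₕ = 28914·500 + 34833·493 = 14457000 + 17172669 = 31629669.
Divide by N: 31629669 / 63747 = 496.1750... → 496.18.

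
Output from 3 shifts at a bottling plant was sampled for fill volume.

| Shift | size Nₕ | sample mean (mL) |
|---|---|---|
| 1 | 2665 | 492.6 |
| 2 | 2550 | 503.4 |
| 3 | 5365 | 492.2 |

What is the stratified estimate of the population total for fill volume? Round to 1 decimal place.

5237102.0

1: 2665·492.6 = 1312779
2: 2550·503.4 = 1283670
3: 5365·492.2 = 2640653
τ̂ = Σ Nₕx̄ₕ = 5237102.0.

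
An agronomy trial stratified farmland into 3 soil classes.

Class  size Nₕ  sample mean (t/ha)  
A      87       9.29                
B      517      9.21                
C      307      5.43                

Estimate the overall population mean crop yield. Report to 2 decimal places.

7.94

N = 87 + 517 + 307 = 911.
The stratified mean weights each stratum mean by its population share Nₕ/N.
Σ Nₕx̄ₕ = 87·9.29 + 517·9.21 + 307·5.43 = 808.23 + 4761.57 + 1667.01 = 7236.81.
Divide by N: 7236.81 / 911 = 7.9438... → 7.94.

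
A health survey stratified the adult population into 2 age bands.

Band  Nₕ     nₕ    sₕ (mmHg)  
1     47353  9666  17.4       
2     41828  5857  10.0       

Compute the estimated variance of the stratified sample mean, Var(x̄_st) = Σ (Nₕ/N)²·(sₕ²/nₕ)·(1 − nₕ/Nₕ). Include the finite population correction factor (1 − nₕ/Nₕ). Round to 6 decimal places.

N = 89181. Term for each stratum: Wₕ²sₕ²/nₕ·(1−nₕ/Nₕ).
Var(x̄_st) = 0.007028232 + 0.003229979 = 0.010258211 → 0.010258.

0.010258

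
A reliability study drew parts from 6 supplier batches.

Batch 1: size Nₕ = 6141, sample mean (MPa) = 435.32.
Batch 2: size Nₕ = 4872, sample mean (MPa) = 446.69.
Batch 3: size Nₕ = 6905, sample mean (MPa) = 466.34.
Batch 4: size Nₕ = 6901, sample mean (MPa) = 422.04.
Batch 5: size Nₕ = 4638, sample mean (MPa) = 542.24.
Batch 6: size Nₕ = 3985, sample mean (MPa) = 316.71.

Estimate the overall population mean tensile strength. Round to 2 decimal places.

N = 33442; weights Wₕ = Nₕ/N = (0.1836, 0.1457, 0.2065, 0.2064, 0.1387, 0.1192).
x̄_st = Σ Wₕ·x̄ₕ = 0.1836·435.32 + 0.1457·446.69 + 0.2065·466.34 + 0.2064·422.04 + 0.1387·542.24 + 0.1192·316.71 ≈ 441.3357...
→ 441.34.

441.34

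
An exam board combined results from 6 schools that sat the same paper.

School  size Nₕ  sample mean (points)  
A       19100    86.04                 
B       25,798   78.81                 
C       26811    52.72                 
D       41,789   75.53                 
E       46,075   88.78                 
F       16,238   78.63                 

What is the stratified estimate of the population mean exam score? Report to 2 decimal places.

N = 175811; weights Wₕ = Nₕ/N = (0.1086, 0.1467, 0.1525, 0.2377, 0.2621, 0.0924).
x̄_st = Σ Wₕ·x̄ₕ = 0.1086·86.04 + 0.1467·78.81 + 0.1525·52.72 + 0.2377·75.53 + 0.2621·88.78 + 0.0924·78.63 ≈ 77.4334...
→ 77.43.

77.43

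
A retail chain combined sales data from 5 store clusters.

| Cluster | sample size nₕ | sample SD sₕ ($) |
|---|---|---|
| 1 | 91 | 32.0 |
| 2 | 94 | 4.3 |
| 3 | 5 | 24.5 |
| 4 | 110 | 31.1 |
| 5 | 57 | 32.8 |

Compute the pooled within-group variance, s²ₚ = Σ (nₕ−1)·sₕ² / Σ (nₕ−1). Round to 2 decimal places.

744.19

1: (91−1)·32.0² = 90·1024 = 92160
2: (94−1)·4.3² = 93·18.49 = 1719.57
3: (5−1)·24.5² = 4·600.25 = 2401
4: (110−1)·31.1² = 109·967.21 = 105425.89
5: (57−1)·32.8² = 56·1075.84 = 60247.04
Numerator = 261953.5; denominator = Σ(nₕ−1) = 352.
s²ₚ = 261953.5/352 = 744.1861... → 744.19.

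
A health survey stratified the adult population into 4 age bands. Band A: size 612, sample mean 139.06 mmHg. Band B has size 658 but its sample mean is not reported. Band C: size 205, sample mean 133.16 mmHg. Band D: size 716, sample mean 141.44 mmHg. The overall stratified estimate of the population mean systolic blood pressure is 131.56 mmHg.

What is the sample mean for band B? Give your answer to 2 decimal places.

113.33

N = 612 + 658 + 205 + 716 = 2191.
Overall total = μ·N = 131.56·2191 = 288247.96.
Subtract the known strata: 612·139.06 + 205·133.16 + 716·141.44 = 213673.56.
Remaining total for band B: 288247.96 − 213673.56 = 74574.4.
Divide by its size: 74574.4 / 658 = 113.3350... → 113.33.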